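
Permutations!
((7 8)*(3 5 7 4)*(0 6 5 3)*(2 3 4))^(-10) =(0 3 8 5)(2 7 6 4)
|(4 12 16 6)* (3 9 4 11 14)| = 8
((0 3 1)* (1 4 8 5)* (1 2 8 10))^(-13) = ((0 3 4 10 1)(2 8 5))^(-13) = (0 4 1 3 10)(2 5 8)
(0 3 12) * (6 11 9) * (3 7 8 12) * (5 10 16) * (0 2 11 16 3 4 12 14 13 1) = (0 7 8 14 13 1)(2 11 9 6 16 5 10 3 4 12) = [7, 0, 11, 4, 12, 10, 16, 8, 14, 6, 3, 9, 2, 1, 13, 15, 5]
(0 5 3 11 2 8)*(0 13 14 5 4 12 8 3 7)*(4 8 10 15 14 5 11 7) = (0 8 13 5 4 12 10 15 14 11 2 3 7) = [8, 1, 3, 7, 12, 4, 6, 0, 13, 9, 15, 2, 10, 5, 11, 14]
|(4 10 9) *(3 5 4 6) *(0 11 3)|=8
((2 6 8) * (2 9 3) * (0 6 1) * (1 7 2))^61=(0 6 8 9 3 1)(2 7)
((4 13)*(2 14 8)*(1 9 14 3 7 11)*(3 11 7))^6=((1 9 14 8 2 11)(4 13))^6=(14)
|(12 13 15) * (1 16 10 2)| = 12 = |(1 16 10 2)(12 13 15)|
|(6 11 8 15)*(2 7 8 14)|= 7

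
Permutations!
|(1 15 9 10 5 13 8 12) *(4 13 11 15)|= |(1 4 13 8 12)(5 11 15 9 10)|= 5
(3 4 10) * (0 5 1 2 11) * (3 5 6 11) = [6, 2, 3, 4, 10, 1, 11, 7, 8, 9, 5, 0] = (0 6 11)(1 2 3 4 10 5)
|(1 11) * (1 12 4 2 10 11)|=|(2 10 11 12 4)|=5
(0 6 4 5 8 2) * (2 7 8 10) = [6, 1, 0, 3, 5, 10, 4, 8, 7, 9, 2] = (0 6 4 5 10 2)(7 8)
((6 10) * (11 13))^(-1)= (6 10)(11 13)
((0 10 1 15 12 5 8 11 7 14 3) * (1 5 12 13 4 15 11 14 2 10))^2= (0 11 2 5 14)(1 7 10 8 3)(4 13 15)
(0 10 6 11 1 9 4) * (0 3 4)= (0 10 6 11 1 9)(3 4)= [10, 9, 2, 4, 3, 5, 11, 7, 8, 0, 6, 1]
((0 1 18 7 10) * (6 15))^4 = ((0 1 18 7 10)(6 15))^4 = (0 10 7 18 1)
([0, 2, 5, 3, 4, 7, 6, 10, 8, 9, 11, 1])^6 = (11)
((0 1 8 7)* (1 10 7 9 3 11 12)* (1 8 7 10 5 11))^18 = ((0 5 11 12 8 9 3 1 7))^18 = (12)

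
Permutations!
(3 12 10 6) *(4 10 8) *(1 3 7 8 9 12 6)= (1 3 6 7 8 4 10)(9 12)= [0, 3, 2, 6, 10, 5, 7, 8, 4, 12, 1, 11, 9]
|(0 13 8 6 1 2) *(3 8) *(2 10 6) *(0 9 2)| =|(0 13 3 8)(1 10 6)(2 9)| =12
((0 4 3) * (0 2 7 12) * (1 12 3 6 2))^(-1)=(0 12 1 3 7 2 6 4)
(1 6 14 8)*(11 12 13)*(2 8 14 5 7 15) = [0, 6, 8, 3, 4, 7, 5, 15, 1, 9, 10, 12, 13, 11, 14, 2] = (1 6 5 7 15 2 8)(11 12 13)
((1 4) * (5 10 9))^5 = ((1 4)(5 10 9))^5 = (1 4)(5 9 10)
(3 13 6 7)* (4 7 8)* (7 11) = (3 13 6 8 4 11 7) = [0, 1, 2, 13, 11, 5, 8, 3, 4, 9, 10, 7, 12, 6]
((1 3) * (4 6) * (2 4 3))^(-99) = ((1 2 4 6 3))^(-99) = (1 2 4 6 3)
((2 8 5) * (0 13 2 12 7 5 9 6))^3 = (0 8)(2 6)(9 13)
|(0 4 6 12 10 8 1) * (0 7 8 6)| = |(0 4)(1 7 8)(6 12 10)| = 6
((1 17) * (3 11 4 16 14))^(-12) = ((1 17)(3 11 4 16 14))^(-12) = (17)(3 16 11 14 4)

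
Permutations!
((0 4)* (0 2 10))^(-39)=(0 4 2 10)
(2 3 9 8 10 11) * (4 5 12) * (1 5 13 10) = (1 5 12 4 13 10 11 2 3 9 8) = [0, 5, 3, 9, 13, 12, 6, 7, 1, 8, 11, 2, 4, 10]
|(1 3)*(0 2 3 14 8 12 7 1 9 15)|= 5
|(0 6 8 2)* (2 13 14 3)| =7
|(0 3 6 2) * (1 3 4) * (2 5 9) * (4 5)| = |(0 5 9 2)(1 3 6 4)| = 4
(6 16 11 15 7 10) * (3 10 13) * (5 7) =(3 10 6 16 11 15 5 7 13) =[0, 1, 2, 10, 4, 7, 16, 13, 8, 9, 6, 15, 12, 3, 14, 5, 11]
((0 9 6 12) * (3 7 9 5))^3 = (0 7 12 3 6 5 9)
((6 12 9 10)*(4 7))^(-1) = ((4 7)(6 12 9 10))^(-1) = (4 7)(6 10 9 12)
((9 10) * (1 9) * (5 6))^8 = (1 10 9)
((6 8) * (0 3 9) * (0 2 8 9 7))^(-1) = ((0 3 7)(2 8 6 9))^(-1) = (0 7 3)(2 9 6 8)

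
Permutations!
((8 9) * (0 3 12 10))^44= (12)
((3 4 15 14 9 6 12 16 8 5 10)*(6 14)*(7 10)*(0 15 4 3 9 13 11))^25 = ((0 15 6 12 16 8 5 7 10 9 14 13 11))^25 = (0 11 13 14 9 10 7 5 8 16 12 6 15)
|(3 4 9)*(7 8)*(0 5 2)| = 6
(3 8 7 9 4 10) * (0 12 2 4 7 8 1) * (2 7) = (0 12 7 9 2 4 10 3 1) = [12, 0, 4, 1, 10, 5, 6, 9, 8, 2, 3, 11, 7]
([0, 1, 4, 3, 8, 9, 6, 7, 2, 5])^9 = [0, 1, 2, 3, 4, 9, 6, 7, 8, 5]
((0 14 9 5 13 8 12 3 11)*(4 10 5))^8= (0 12 5 9 11 8 10 14 3 13 4)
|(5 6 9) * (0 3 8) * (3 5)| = 6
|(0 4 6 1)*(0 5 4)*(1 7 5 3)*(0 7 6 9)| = 10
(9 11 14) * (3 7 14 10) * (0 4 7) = (0 4 7 14 9 11 10 3) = [4, 1, 2, 0, 7, 5, 6, 14, 8, 11, 3, 10, 12, 13, 9]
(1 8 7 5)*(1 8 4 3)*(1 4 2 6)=(1 2 6)(3 4)(5 8 7)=[0, 2, 6, 4, 3, 8, 1, 5, 7]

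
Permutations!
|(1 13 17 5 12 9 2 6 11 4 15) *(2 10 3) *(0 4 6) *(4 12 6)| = |(0 12 9 10 3 2)(1 13 17 5 6 11 4 15)| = 24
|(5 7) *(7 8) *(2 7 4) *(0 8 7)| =4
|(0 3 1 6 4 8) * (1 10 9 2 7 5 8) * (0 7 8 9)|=|(0 3 10)(1 6 4)(2 8 7 5 9)|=15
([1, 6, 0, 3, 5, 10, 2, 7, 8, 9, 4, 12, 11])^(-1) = [2, 0, 6, 3, 10, 4, 1, 7, 8, 9, 5, 12, 11]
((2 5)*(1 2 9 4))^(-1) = (1 4 9 5 2)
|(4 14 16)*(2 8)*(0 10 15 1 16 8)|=|(0 10 15 1 16 4 14 8 2)|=9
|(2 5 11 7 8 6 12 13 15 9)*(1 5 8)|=|(1 5 11 7)(2 8 6 12 13 15 9)|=28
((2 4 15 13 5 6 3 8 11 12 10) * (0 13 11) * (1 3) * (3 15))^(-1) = ((0 13 5 6 1 15 11 12 10 2 4 3 8))^(-1) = (0 8 3 4 2 10 12 11 15 1 6 5 13)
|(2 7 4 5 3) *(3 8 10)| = 7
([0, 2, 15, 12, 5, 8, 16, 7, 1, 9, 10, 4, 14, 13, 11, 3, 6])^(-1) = (1 8 5 4 11 14 12 3 15 2)(6 16)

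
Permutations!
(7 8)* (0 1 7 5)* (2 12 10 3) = (0 1 7 8 5)(2 12 10 3) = [1, 7, 12, 2, 4, 0, 6, 8, 5, 9, 3, 11, 10]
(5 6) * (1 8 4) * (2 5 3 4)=(1 8 2 5 6 3 4)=[0, 8, 5, 4, 1, 6, 3, 7, 2]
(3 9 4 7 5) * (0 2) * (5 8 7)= (0 2)(3 9 4 5)(7 8)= [2, 1, 0, 9, 5, 3, 6, 8, 7, 4]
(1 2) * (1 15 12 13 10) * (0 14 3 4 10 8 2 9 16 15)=(0 14 3 4 10 1 9 16 15 12 13 8 2)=[14, 9, 0, 4, 10, 5, 6, 7, 2, 16, 1, 11, 13, 8, 3, 12, 15]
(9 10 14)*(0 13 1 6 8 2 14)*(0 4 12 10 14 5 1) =(0 13)(1 6 8 2 5)(4 12 10)(9 14) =[13, 6, 5, 3, 12, 1, 8, 7, 2, 14, 4, 11, 10, 0, 9]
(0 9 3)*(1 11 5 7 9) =[1, 11, 2, 0, 4, 7, 6, 9, 8, 3, 10, 5] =(0 1 11 5 7 9 3)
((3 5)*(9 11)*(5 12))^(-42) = (12)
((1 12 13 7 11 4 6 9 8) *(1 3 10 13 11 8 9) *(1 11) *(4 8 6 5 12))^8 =(3 10 13 7 6 11 8)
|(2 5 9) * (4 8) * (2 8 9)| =|(2 5)(4 9 8)| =6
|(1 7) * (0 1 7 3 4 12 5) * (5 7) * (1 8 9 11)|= 10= |(0 8 9 11 1 3 4 12 7 5)|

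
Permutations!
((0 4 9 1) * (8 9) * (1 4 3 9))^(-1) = ((0 3 9 4 8 1))^(-1) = (0 1 8 4 9 3)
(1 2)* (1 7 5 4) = [0, 2, 7, 3, 1, 4, 6, 5] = (1 2 7 5 4)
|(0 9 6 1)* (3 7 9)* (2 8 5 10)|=12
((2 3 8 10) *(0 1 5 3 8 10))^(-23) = (0 2 3 1 8 10 5)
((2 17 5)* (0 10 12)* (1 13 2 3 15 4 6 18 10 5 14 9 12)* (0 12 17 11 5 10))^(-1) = (0 18 6 4 15 3 5 11 2 13 1 10)(9 14 17)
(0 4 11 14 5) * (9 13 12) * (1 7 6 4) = [1, 7, 2, 3, 11, 0, 4, 6, 8, 13, 10, 14, 9, 12, 5] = (0 1 7 6 4 11 14 5)(9 13 12)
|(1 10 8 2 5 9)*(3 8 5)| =12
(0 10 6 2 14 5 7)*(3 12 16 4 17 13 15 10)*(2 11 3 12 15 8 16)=(0 12 2 14 5 7)(3 15 10 6 11)(4 17 13 8 16)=[12, 1, 14, 15, 17, 7, 11, 0, 16, 9, 6, 3, 2, 8, 5, 10, 4, 13]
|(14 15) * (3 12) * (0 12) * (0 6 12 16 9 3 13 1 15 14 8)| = |(0 16 9 3 6 12 13 1 15 8)| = 10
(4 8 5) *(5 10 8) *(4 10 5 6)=(4 6)(5 10 8)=[0, 1, 2, 3, 6, 10, 4, 7, 5, 9, 8]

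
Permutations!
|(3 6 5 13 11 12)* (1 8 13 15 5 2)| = |(1 8 13 11 12 3 6 2)(5 15)| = 8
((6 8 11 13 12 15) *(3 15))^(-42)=((3 15 6 8 11 13 12))^(-42)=(15)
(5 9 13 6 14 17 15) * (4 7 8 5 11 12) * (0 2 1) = [2, 0, 1, 3, 7, 9, 14, 8, 5, 13, 10, 12, 4, 6, 17, 11, 16, 15] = (0 2 1)(4 7 8 5 9 13 6 14 17 15 11 12)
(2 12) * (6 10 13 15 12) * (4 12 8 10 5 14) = (2 6 5 14 4 12)(8 10 13 15) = [0, 1, 6, 3, 12, 14, 5, 7, 10, 9, 13, 11, 2, 15, 4, 8]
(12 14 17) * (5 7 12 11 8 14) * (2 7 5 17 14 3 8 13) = (2 7 12 17 11 13)(3 8) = [0, 1, 7, 8, 4, 5, 6, 12, 3, 9, 10, 13, 17, 2, 14, 15, 16, 11]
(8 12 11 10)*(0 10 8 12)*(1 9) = (0 10 12 11 8)(1 9) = [10, 9, 2, 3, 4, 5, 6, 7, 0, 1, 12, 8, 11]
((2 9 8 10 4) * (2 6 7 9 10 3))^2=(2 4 7 8)(3 10 6 9)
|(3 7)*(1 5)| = 2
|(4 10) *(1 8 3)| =|(1 8 3)(4 10)| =6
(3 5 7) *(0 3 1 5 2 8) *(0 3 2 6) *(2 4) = (0 4 2 8 3 6)(1 5 7) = [4, 5, 8, 6, 2, 7, 0, 1, 3]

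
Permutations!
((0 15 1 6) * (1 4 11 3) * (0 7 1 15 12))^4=((0 12)(1 6 7)(3 15 4 11))^4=(15)(1 6 7)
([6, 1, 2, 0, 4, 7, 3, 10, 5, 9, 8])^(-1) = (0 3 6)(5 8 10 7)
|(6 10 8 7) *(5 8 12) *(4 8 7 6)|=7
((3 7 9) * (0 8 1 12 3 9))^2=((0 8 1 12 3 7))^2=(0 1 3)(7 8 12)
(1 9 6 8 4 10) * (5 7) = (1 9 6 8 4 10)(5 7) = [0, 9, 2, 3, 10, 7, 8, 5, 4, 6, 1]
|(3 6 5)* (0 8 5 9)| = 6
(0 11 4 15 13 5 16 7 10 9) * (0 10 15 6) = (0 11 4 6)(5 16 7 15 13)(9 10) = [11, 1, 2, 3, 6, 16, 0, 15, 8, 10, 9, 4, 12, 5, 14, 13, 7]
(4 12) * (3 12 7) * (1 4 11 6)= (1 4 7 3 12 11 6)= [0, 4, 2, 12, 7, 5, 1, 3, 8, 9, 10, 6, 11]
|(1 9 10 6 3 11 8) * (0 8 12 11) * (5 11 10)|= |(0 8 1 9 5 11 12 10 6 3)|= 10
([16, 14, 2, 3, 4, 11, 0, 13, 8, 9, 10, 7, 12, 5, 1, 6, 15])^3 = [6, 14, 2, 3, 4, 13, 15, 11, 8, 9, 10, 5, 12, 7, 1, 16, 0]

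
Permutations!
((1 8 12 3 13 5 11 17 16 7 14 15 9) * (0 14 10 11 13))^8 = ((0 14 15 9 1 8 12 3)(5 13)(7 10 11 17 16))^8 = (7 17 10 16 11)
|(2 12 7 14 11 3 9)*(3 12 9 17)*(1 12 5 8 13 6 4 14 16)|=28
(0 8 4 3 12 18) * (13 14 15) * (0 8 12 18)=(0 12)(3 18 8 4)(13 14 15)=[12, 1, 2, 18, 3, 5, 6, 7, 4, 9, 10, 11, 0, 14, 15, 13, 16, 17, 8]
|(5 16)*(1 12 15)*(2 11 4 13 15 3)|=8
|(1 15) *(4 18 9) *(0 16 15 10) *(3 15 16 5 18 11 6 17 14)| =13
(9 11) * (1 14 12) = [0, 14, 2, 3, 4, 5, 6, 7, 8, 11, 10, 9, 1, 13, 12] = (1 14 12)(9 11)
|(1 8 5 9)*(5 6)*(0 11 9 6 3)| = |(0 11 9 1 8 3)(5 6)| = 6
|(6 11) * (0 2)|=|(0 2)(6 11)|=2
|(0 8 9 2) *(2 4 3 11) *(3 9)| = 10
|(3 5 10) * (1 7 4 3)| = |(1 7 4 3 5 10)| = 6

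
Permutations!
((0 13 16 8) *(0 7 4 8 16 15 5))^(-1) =(16)(0 5 15 13)(4 7 8)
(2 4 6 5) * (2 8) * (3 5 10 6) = (2 4 3 5 8)(6 10) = [0, 1, 4, 5, 3, 8, 10, 7, 2, 9, 6]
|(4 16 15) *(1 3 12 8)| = |(1 3 12 8)(4 16 15)| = 12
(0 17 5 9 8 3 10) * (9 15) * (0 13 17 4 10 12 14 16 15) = (0 4 10 13 17 5)(3 12 14 16 15 9 8) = [4, 1, 2, 12, 10, 0, 6, 7, 3, 8, 13, 11, 14, 17, 16, 9, 15, 5]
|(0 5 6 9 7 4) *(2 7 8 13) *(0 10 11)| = 11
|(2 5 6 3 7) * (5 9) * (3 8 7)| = |(2 9 5 6 8 7)| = 6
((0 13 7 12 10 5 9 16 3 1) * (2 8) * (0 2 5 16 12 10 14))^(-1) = (0 14 12 9 5 8 2 1 3 16 10 7 13)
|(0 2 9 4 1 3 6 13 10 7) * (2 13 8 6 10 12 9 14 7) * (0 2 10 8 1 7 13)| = 28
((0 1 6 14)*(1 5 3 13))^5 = ((0 5 3 13 1 6 14))^5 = (0 6 13 5 14 1 3)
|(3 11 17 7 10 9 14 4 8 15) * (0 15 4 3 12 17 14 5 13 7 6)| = |(0 15 12 17 6)(3 11 14)(4 8)(5 13 7 10 9)| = 30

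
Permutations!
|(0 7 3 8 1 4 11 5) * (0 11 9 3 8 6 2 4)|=|(0 7 8 1)(2 4 9 3 6)(5 11)|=20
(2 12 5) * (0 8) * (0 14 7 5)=(0 8 14 7 5 2 12)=[8, 1, 12, 3, 4, 2, 6, 5, 14, 9, 10, 11, 0, 13, 7]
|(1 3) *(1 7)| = 3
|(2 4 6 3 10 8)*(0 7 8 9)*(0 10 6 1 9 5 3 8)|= |(0 7)(1 9 10 5 3 6 8 2 4)|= 18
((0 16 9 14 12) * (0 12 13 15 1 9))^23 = ((0 16)(1 9 14 13 15))^23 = (0 16)(1 13 9 15 14)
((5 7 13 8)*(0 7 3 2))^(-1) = ((0 7 13 8 5 3 2))^(-1) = (0 2 3 5 8 13 7)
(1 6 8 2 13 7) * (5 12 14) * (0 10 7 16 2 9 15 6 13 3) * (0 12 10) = [0, 13, 3, 12, 4, 10, 8, 1, 9, 15, 7, 11, 14, 16, 5, 6, 2] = (1 13 16 2 3 12 14 5 10 7)(6 8 9 15)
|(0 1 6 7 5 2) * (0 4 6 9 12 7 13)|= 10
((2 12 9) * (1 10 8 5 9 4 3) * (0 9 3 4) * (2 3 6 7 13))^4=(0 10 7)(1 6 12)(2 3 5)(8 13 9)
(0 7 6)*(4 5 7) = [4, 1, 2, 3, 5, 7, 0, 6] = (0 4 5 7 6)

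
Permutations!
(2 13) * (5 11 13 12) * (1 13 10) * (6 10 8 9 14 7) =(1 13 2 12 5 11 8 9 14 7 6 10) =[0, 13, 12, 3, 4, 11, 10, 6, 9, 14, 1, 8, 5, 2, 7]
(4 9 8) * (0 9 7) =(0 9 8 4 7) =[9, 1, 2, 3, 7, 5, 6, 0, 4, 8]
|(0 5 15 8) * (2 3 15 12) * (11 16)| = |(0 5 12 2 3 15 8)(11 16)| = 14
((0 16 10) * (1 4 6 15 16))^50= ((0 1 4 6 15 16 10))^50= (0 1 4 6 15 16 10)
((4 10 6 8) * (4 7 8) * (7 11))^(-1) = (4 6 10)(7 11 8)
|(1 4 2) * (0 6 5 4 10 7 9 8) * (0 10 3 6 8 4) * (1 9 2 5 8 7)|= |(0 7 2 9 4 5)(1 3 6 8 10)|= 30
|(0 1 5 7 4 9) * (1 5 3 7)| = 7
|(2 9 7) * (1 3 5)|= |(1 3 5)(2 9 7)|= 3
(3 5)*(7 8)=[0, 1, 2, 5, 4, 3, 6, 8, 7]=(3 5)(7 8)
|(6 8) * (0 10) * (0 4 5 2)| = |(0 10 4 5 2)(6 8)| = 10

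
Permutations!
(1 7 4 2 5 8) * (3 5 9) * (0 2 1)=(0 2 9 3 5 8)(1 7 4)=[2, 7, 9, 5, 1, 8, 6, 4, 0, 3]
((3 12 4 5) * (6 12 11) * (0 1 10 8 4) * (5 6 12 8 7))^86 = (0 11 5 10)(1 12 3 7)(4 8 6)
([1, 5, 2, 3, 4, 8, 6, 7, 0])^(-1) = [8, 0, 2, 3, 4, 1, 6, 7, 5]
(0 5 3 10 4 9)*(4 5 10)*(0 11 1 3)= (0 10 5)(1 3 4 9 11)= [10, 3, 2, 4, 9, 0, 6, 7, 8, 11, 5, 1]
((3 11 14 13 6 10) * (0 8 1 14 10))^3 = (0 14)(1 6)(8 13)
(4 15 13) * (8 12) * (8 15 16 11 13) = (4 16 11 13)(8 12 15) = [0, 1, 2, 3, 16, 5, 6, 7, 12, 9, 10, 13, 15, 4, 14, 8, 11]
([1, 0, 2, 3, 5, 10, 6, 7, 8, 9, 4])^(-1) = [1, 0, 2, 3, 10, 4, 6, 7, 8, 9, 5]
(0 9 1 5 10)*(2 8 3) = (0 9 1 5 10)(2 8 3) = [9, 5, 8, 2, 4, 10, 6, 7, 3, 1, 0]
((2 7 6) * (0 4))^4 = (2 7 6) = ((0 4)(2 7 6))^4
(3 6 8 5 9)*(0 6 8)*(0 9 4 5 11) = (0 6 9 3 8 11)(4 5) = [6, 1, 2, 8, 5, 4, 9, 7, 11, 3, 10, 0]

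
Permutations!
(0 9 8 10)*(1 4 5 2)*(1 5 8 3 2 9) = [1, 4, 5, 2, 8, 9, 6, 7, 10, 3, 0] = (0 1 4 8 10)(2 5 9 3)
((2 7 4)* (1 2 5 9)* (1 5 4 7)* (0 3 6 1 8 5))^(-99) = (0 8 6 9 2 3 5 1)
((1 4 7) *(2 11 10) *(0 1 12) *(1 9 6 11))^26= (0 1 6 7 10)(2 9 4 11 12)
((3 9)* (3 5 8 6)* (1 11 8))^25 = (1 3 11 9 8 5 6)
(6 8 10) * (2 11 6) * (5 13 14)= (2 11 6 8 10)(5 13 14)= [0, 1, 11, 3, 4, 13, 8, 7, 10, 9, 2, 6, 12, 14, 5]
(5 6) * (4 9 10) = [0, 1, 2, 3, 9, 6, 5, 7, 8, 10, 4] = (4 9 10)(5 6)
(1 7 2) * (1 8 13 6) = (1 7 2 8 13 6) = [0, 7, 8, 3, 4, 5, 1, 2, 13, 9, 10, 11, 12, 6]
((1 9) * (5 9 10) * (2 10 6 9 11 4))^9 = ((1 6 9)(2 10 5 11 4))^9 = (2 4 11 5 10)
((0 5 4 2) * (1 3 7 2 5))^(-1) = (0 2 7 3 1)(4 5)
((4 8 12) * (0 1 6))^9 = ((0 1 6)(4 8 12))^9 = (12)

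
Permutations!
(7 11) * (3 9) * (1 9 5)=(1 9 3 5)(7 11)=[0, 9, 2, 5, 4, 1, 6, 11, 8, 3, 10, 7]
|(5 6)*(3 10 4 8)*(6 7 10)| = |(3 6 5 7 10 4 8)| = 7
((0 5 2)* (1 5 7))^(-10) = ((0 7 1 5 2))^(-10) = (7)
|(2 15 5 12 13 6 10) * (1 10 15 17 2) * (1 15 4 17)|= |(1 10 15 5 12 13 6 4 17 2)|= 10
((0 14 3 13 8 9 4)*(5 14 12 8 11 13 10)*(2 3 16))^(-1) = ((0 12 8 9 4)(2 3 10 5 14 16)(11 13))^(-1) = (0 4 9 8 12)(2 16 14 5 10 3)(11 13)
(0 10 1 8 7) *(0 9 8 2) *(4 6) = (0 10 1 2)(4 6)(7 9 8) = [10, 2, 0, 3, 6, 5, 4, 9, 7, 8, 1]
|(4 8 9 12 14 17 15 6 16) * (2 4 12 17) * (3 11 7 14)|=13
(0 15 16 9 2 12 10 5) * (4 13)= (0 15 16 9 2 12 10 5)(4 13)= [15, 1, 12, 3, 13, 0, 6, 7, 8, 2, 5, 11, 10, 4, 14, 16, 9]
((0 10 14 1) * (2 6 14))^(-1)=(0 1 14 6 2 10)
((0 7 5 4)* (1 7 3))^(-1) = (0 4 5 7 1 3)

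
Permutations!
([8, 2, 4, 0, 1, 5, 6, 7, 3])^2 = [3, 4, 1, 8, 2, 5, 6, 7, 0]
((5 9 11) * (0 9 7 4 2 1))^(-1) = ((0 9 11 5 7 4 2 1))^(-1) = (0 1 2 4 7 5 11 9)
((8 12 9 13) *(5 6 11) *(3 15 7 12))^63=(15)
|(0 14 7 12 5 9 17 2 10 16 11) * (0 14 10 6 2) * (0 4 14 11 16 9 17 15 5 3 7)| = 24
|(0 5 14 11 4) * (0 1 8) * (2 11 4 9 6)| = |(0 5 14 4 1 8)(2 11 9 6)| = 12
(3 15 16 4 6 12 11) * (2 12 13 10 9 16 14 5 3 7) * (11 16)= [0, 1, 12, 15, 6, 3, 13, 2, 8, 11, 9, 7, 16, 10, 5, 14, 4]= (2 12 16 4 6 13 10 9 11 7)(3 15 14 5)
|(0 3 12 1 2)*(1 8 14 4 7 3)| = 6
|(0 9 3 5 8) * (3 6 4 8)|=|(0 9 6 4 8)(3 5)|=10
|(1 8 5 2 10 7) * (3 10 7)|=10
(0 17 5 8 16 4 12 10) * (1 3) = [17, 3, 2, 1, 12, 8, 6, 7, 16, 9, 0, 11, 10, 13, 14, 15, 4, 5] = (0 17 5 8 16 4 12 10)(1 3)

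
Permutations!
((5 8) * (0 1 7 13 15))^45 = ((0 1 7 13 15)(5 8))^45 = (15)(5 8)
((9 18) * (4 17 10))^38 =(18)(4 10 17)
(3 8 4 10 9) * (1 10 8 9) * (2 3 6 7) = [0, 10, 3, 9, 8, 5, 7, 2, 4, 6, 1] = (1 10)(2 3 9 6 7)(4 8)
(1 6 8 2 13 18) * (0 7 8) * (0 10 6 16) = (0 7 8 2 13 18 1 16)(6 10) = [7, 16, 13, 3, 4, 5, 10, 8, 2, 9, 6, 11, 12, 18, 14, 15, 0, 17, 1]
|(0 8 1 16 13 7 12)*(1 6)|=|(0 8 6 1 16 13 7 12)|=8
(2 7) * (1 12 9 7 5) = (1 12 9 7 2 5) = [0, 12, 5, 3, 4, 1, 6, 2, 8, 7, 10, 11, 9]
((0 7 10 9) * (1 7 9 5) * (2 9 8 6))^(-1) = ((0 8 6 2 9)(1 7 10 5))^(-1) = (0 9 2 6 8)(1 5 10 7)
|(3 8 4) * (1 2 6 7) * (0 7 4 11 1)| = |(0 7)(1 2 6 4 3 8 11)| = 14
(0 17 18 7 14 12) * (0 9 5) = (0 17 18 7 14 12 9 5) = [17, 1, 2, 3, 4, 0, 6, 14, 8, 5, 10, 11, 9, 13, 12, 15, 16, 18, 7]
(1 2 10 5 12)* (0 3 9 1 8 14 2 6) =(0 3 9 1 6)(2 10 5 12 8 14) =[3, 6, 10, 9, 4, 12, 0, 7, 14, 1, 5, 11, 8, 13, 2]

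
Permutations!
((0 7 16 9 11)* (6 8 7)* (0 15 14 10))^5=((0 6 8 7 16 9 11 15 14 10))^5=(0 9)(6 11)(7 14)(8 15)(10 16)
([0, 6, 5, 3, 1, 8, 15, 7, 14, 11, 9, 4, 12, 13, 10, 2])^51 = [0, 10, 4, 3, 14, 1, 9, 7, 6, 5, 2, 8, 12, 13, 15, 11]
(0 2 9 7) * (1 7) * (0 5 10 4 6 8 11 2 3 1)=(0 3 1 7 5 10 4 6 8 11 2 9)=[3, 7, 9, 1, 6, 10, 8, 5, 11, 0, 4, 2]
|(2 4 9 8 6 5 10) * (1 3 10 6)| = 14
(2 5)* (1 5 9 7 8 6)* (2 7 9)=[0, 5, 2, 3, 4, 7, 1, 8, 6, 9]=(9)(1 5 7 8 6)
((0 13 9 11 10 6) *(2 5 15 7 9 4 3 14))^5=((0 13 4 3 14 2 5 15 7 9 11 10 6))^5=(0 2 11 4 15 6 14 9 13 5 10 3 7)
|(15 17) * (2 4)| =|(2 4)(15 17)| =2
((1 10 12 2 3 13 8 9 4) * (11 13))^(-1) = ((1 10 12 2 3 11 13 8 9 4))^(-1) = (1 4 9 8 13 11 3 2 12 10)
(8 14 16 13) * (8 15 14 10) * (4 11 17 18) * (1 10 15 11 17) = (1 10 8 15 14 16 13 11)(4 17 18) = [0, 10, 2, 3, 17, 5, 6, 7, 15, 9, 8, 1, 12, 11, 16, 14, 13, 18, 4]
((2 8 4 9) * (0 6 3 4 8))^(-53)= (0 6 3 4 9 2)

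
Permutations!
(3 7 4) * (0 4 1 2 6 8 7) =(0 4 3)(1 2 6 8 7) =[4, 2, 6, 0, 3, 5, 8, 1, 7]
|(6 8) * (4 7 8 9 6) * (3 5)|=|(3 5)(4 7 8)(6 9)|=6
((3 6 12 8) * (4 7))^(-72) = (12)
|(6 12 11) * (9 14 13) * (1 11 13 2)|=8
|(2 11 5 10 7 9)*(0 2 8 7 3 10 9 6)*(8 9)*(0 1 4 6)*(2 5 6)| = |(0 5 8 7)(1 4 2 11 6)(3 10)| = 20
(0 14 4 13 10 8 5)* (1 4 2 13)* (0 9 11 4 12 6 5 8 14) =[0, 12, 13, 3, 1, 9, 5, 7, 8, 11, 14, 4, 6, 10, 2] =(1 12 6 5 9 11 4)(2 13 10 14)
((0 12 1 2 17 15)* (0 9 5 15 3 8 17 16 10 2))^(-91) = (0 1 12)(2 10 16)(3 17 8)(5 9 15)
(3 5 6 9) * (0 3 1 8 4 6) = (0 3 5)(1 8 4 6 9) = [3, 8, 2, 5, 6, 0, 9, 7, 4, 1]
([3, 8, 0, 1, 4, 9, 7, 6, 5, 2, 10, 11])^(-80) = [5, 2, 8, 9, 4, 3, 6, 7, 0, 1, 10, 11]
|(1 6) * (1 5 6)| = |(5 6)| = 2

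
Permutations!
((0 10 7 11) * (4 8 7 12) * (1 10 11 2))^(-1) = (0 11)(1 2 7 8 4 12 10)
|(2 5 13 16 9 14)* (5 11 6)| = 8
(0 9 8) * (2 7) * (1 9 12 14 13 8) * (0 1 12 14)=(0 14 13 8 1 9 12)(2 7)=[14, 9, 7, 3, 4, 5, 6, 2, 1, 12, 10, 11, 0, 8, 13]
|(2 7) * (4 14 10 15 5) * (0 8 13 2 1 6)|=35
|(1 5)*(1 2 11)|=|(1 5 2 11)|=4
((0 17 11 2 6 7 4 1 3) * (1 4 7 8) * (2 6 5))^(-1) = ((0 17 11 6 8 1 3)(2 5))^(-1) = (0 3 1 8 6 11 17)(2 5)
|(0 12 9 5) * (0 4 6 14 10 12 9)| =8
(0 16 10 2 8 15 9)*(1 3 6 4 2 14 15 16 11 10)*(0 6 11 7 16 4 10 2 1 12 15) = (0 7 16 12 15 9 6 10 14)(1 3 11 2 8 4) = [7, 3, 8, 11, 1, 5, 10, 16, 4, 6, 14, 2, 15, 13, 0, 9, 12]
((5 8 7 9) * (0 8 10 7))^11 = (0 8)(5 9 7 10)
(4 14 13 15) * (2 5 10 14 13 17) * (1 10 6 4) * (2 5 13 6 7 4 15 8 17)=(1 10 14 2 13 8 17 5 7 4 6 15)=[0, 10, 13, 3, 6, 7, 15, 4, 17, 9, 14, 11, 12, 8, 2, 1, 16, 5]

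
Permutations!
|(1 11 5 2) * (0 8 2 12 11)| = |(0 8 2 1)(5 12 11)| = 12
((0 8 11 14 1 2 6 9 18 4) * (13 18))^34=((0 8 11 14 1 2 6 9 13 18 4))^34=(0 8 11 14 1 2 6 9 13 18 4)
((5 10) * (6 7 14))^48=(14)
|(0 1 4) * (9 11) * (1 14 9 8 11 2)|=|(0 14 9 2 1 4)(8 11)|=6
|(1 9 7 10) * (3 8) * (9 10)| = 2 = |(1 10)(3 8)(7 9)|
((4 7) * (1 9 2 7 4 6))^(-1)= (1 6 7 2 9)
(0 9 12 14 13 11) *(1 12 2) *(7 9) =(0 7 9 2 1 12 14 13 11) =[7, 12, 1, 3, 4, 5, 6, 9, 8, 2, 10, 0, 14, 11, 13]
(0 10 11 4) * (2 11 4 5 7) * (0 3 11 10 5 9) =(0 5 7 2 10 4 3 11 9) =[5, 1, 10, 11, 3, 7, 6, 2, 8, 0, 4, 9]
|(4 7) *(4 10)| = |(4 7 10)| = 3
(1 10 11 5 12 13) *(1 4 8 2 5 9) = [0, 10, 5, 3, 8, 12, 6, 7, 2, 1, 11, 9, 13, 4] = (1 10 11 9)(2 5 12 13 4 8)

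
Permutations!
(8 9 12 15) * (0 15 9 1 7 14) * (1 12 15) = (0 1 7 14)(8 12 9 15) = [1, 7, 2, 3, 4, 5, 6, 14, 12, 15, 10, 11, 9, 13, 0, 8]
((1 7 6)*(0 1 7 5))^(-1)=(0 5 1)(6 7)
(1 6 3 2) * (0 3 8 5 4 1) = [3, 6, 0, 2, 1, 4, 8, 7, 5] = (0 3 2)(1 6 8 5 4)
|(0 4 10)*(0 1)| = 4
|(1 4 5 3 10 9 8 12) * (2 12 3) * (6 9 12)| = 10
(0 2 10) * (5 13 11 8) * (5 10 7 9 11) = (0 2 7 9 11 8 10)(5 13) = [2, 1, 7, 3, 4, 13, 6, 9, 10, 11, 0, 8, 12, 5]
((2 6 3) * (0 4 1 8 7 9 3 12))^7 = ((0 4 1 8 7 9 3 2 6 12))^7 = (0 2 7 4 6 9 1 12 3 8)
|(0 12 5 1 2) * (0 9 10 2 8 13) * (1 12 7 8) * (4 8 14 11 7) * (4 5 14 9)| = 12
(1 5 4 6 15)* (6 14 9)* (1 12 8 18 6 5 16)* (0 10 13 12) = [10, 16, 2, 3, 14, 4, 15, 7, 18, 5, 13, 11, 8, 12, 9, 0, 1, 17, 6] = (0 10 13 12 8 18 6 15)(1 16)(4 14 9 5)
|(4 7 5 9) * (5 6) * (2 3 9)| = |(2 3 9 4 7 6 5)| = 7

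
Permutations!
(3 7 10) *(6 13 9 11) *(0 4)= [4, 1, 2, 7, 0, 5, 13, 10, 8, 11, 3, 6, 12, 9]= (0 4)(3 7 10)(6 13 9 11)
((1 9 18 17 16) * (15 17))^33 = (1 15)(9 17)(16 18) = ((1 9 18 15 17 16))^33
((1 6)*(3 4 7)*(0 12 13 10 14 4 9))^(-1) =((0 12 13 10 14 4 7 3 9)(1 6))^(-1) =(0 9 3 7 4 14 10 13 12)(1 6)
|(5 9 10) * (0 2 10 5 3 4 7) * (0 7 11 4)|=|(0 2 10 3)(4 11)(5 9)|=4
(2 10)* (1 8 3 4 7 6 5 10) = (1 8 3 4 7 6 5 10 2) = [0, 8, 1, 4, 7, 10, 5, 6, 3, 9, 2]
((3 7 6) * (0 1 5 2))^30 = (7)(0 5)(1 2)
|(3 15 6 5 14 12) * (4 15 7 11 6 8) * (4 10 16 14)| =|(3 7 11 6 5 4 15 8 10 16 14 12)| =12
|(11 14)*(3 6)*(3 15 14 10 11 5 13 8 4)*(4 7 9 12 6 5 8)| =28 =|(3 5 13 4)(6 15 14 8 7 9 12)(10 11)|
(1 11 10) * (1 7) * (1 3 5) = (1 11 10 7 3 5) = [0, 11, 2, 5, 4, 1, 6, 3, 8, 9, 7, 10]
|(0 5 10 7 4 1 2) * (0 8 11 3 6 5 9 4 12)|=13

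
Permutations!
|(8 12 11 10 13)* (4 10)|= 6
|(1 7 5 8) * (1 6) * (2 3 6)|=|(1 7 5 8 2 3 6)|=7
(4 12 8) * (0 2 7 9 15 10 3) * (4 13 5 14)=(0 2 7 9 15 10 3)(4 12 8 13 5 14)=[2, 1, 7, 0, 12, 14, 6, 9, 13, 15, 3, 11, 8, 5, 4, 10]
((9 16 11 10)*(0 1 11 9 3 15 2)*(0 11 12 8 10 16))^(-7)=((0 1 12 8 10 3 15 2 11 16 9))^(-7)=(0 10 11 1 3 16 12 15 9 8 2)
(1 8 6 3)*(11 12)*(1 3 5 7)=(1 8 6 5 7)(11 12)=[0, 8, 2, 3, 4, 7, 5, 1, 6, 9, 10, 12, 11]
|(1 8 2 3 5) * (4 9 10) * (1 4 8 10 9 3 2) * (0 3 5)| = |(0 3)(1 10 8)(4 5)| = 6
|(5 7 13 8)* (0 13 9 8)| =4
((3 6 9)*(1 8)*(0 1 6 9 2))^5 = (3 9)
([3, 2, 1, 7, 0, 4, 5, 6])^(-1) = (0 4 5 6 7 3)(1 2)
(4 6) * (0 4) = (0 4 6) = [4, 1, 2, 3, 6, 5, 0]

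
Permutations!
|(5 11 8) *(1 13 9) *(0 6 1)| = 15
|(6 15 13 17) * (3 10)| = 4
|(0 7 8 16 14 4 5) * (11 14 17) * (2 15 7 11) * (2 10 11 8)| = 9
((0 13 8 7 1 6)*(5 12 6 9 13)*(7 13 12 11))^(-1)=(0 6 12 9 1 7 11 5)(8 13)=((0 5 11 7 1 9 12 6)(8 13))^(-1)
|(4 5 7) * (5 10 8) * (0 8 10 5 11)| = |(0 8 11)(4 5 7)| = 3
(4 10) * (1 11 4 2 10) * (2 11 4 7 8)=(1 4)(2 10 11 7 8)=[0, 4, 10, 3, 1, 5, 6, 8, 2, 9, 11, 7]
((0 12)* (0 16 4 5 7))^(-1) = ((0 12 16 4 5 7))^(-1) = (0 7 5 4 16 12)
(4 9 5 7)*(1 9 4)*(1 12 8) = (1 9 5 7 12 8) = [0, 9, 2, 3, 4, 7, 6, 12, 1, 5, 10, 11, 8]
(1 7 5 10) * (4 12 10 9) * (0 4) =(0 4 12 10 1 7 5 9) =[4, 7, 2, 3, 12, 9, 6, 5, 8, 0, 1, 11, 10]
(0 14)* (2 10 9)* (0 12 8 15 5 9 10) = [14, 1, 0, 3, 4, 9, 6, 7, 15, 2, 10, 11, 8, 13, 12, 5] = (0 14 12 8 15 5 9 2)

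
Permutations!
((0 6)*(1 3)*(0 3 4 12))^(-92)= (0 4 3)(1 6 12)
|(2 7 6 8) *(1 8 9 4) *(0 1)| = |(0 1 8 2 7 6 9 4)| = 8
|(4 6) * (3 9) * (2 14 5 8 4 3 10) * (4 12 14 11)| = 28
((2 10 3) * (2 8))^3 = ((2 10 3 8))^3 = (2 8 3 10)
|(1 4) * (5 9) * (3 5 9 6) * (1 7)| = |(9)(1 4 7)(3 5 6)| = 3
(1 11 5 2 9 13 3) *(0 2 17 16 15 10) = (0 2 9 13 3 1 11 5 17 16 15 10) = [2, 11, 9, 1, 4, 17, 6, 7, 8, 13, 0, 5, 12, 3, 14, 10, 15, 16]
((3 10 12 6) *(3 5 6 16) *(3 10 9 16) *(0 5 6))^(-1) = ((0 5)(3 9 16 10 12))^(-1) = (0 5)(3 12 10 16 9)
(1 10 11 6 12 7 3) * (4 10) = (1 4 10 11 6 12 7 3) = [0, 4, 2, 1, 10, 5, 12, 3, 8, 9, 11, 6, 7]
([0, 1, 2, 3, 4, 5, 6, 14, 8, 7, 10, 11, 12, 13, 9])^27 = (14)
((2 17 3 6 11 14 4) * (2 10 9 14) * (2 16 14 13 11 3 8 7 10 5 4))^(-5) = (2 9)(3 6)(4 5)(7 16)(8 11)(10 14)(13 17)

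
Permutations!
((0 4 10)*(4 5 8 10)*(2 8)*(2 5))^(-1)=((0 2 8 10))^(-1)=(0 10 8 2)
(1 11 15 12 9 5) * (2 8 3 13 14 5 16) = [0, 11, 8, 13, 4, 1, 6, 7, 3, 16, 10, 15, 9, 14, 5, 12, 2] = (1 11 15 12 9 16 2 8 3 13 14 5)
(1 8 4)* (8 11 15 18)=(1 11 15 18 8 4)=[0, 11, 2, 3, 1, 5, 6, 7, 4, 9, 10, 15, 12, 13, 14, 18, 16, 17, 8]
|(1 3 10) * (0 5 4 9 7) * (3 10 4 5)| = 10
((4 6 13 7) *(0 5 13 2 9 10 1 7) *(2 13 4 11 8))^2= ((0 5 4 6 13)(1 7 11 8 2 9 10))^2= (0 4 13 5 6)(1 11 2 10 7 8 9)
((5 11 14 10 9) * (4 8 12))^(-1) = ((4 8 12)(5 11 14 10 9))^(-1) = (4 12 8)(5 9 10 14 11)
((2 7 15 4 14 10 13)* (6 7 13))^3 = (2 13)(4 6)(7 14)(10 15)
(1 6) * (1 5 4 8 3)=(1 6 5 4 8 3)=[0, 6, 2, 1, 8, 4, 5, 7, 3]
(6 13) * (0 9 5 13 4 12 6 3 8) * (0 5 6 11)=(0 9 6 4 12 11)(3 8 5 13)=[9, 1, 2, 8, 12, 13, 4, 7, 5, 6, 10, 0, 11, 3]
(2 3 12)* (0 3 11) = (0 3 12 2 11) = [3, 1, 11, 12, 4, 5, 6, 7, 8, 9, 10, 0, 2]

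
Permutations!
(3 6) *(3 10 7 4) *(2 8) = (2 8)(3 6 10 7 4) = [0, 1, 8, 6, 3, 5, 10, 4, 2, 9, 7]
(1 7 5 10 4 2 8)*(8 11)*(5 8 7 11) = (1 11 7 8)(2 5 10 4) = [0, 11, 5, 3, 2, 10, 6, 8, 1, 9, 4, 7]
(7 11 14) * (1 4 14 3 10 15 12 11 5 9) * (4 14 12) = (1 14 7 5 9)(3 10 15 4 12 11) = [0, 14, 2, 10, 12, 9, 6, 5, 8, 1, 15, 3, 11, 13, 7, 4]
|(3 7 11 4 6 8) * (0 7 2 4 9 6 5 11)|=8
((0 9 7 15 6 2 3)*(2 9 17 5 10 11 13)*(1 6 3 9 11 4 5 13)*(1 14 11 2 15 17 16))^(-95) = (0 2 13 16 9 15 1 7 3 6 17)(4 5 10)(11 14)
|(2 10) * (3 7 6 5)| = 4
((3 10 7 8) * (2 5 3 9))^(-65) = (2 8 10 5 9 7 3)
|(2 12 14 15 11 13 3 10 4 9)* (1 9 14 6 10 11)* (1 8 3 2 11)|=|(1 9 11 13 2 12 6 10 4 14 15 8 3)|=13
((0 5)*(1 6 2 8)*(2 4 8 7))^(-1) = (0 5)(1 8 4 6)(2 7)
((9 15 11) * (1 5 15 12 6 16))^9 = ((1 5 15 11 9 12 6 16))^9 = (1 5 15 11 9 12 6 16)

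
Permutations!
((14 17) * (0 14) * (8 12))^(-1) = (0 17 14)(8 12)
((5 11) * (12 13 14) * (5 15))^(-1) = (5 15 11)(12 14 13)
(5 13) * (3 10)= (3 10)(5 13)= [0, 1, 2, 10, 4, 13, 6, 7, 8, 9, 3, 11, 12, 5]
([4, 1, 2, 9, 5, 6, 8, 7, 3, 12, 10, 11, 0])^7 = (0 12 9 3 8 6 5 4)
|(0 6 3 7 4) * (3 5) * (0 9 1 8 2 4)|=|(0 6 5 3 7)(1 8 2 4 9)|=5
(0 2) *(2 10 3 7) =(0 10 3 7 2) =[10, 1, 0, 7, 4, 5, 6, 2, 8, 9, 3]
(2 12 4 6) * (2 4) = (2 12)(4 6) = [0, 1, 12, 3, 6, 5, 4, 7, 8, 9, 10, 11, 2]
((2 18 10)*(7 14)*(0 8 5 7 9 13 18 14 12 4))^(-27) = (0 7)(2 13)(4 5)(8 12)(9 10)(14 18)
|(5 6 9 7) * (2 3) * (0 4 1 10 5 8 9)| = 6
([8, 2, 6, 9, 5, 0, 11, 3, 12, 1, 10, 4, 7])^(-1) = [5, 9, 1, 7, 11, 4, 2, 12, 0, 3, 10, 6, 8]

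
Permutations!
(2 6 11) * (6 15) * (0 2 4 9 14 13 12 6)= (0 2 15)(4 9 14 13 12 6 11)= [2, 1, 15, 3, 9, 5, 11, 7, 8, 14, 10, 4, 6, 12, 13, 0]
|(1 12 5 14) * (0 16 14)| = 6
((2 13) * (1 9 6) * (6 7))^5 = (1 9 7 6)(2 13)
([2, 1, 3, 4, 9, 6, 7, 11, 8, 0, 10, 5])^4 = [9, 1, 0, 2, 3, 5, 6, 7, 8, 4, 10, 11]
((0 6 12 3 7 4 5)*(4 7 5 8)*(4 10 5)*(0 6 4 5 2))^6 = (0 4 8 10 2)(3 6)(5 12)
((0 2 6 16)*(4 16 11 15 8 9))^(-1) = (0 16 4 9 8 15 11 6 2)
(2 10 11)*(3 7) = (2 10 11)(3 7) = [0, 1, 10, 7, 4, 5, 6, 3, 8, 9, 11, 2]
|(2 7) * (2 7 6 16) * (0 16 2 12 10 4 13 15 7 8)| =|(0 16 12 10 4 13 15 7 8)(2 6)| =18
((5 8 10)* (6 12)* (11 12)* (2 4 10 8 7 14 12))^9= (14)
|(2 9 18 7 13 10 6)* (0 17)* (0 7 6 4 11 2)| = |(0 17 7 13 10 4 11 2 9 18 6)| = 11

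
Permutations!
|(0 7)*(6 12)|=|(0 7)(6 12)|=2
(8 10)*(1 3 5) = (1 3 5)(8 10) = [0, 3, 2, 5, 4, 1, 6, 7, 10, 9, 8]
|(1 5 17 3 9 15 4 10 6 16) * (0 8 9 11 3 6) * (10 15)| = 20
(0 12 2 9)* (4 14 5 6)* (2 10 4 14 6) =(0 12 10 4 6 14 5 2 9) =[12, 1, 9, 3, 6, 2, 14, 7, 8, 0, 4, 11, 10, 13, 5]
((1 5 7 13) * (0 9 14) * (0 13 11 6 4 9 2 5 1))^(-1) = (0 13 14 9 4 6 11 7 5 2)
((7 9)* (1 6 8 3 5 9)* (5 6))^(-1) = (1 7 9 5)(3 8 6)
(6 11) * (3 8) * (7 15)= (3 8)(6 11)(7 15)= [0, 1, 2, 8, 4, 5, 11, 15, 3, 9, 10, 6, 12, 13, 14, 7]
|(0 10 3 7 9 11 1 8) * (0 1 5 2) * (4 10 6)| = |(0 6 4 10 3 7 9 11 5 2)(1 8)| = 10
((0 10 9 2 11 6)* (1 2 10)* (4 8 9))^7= (0 2 6 1 11)(4 10 9 8)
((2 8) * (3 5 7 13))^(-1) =((2 8)(3 5 7 13))^(-1) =(2 8)(3 13 7 5)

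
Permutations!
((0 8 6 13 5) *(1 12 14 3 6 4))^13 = ((0 8 4 1 12 14 3 6 13 5))^13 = (0 1 3 5 4 14 13 8 12 6)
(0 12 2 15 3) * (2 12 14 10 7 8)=(0 14 10 7 8 2 15 3)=[14, 1, 15, 0, 4, 5, 6, 8, 2, 9, 7, 11, 12, 13, 10, 3]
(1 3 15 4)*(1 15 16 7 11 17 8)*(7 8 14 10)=(1 3 16 8)(4 15)(7 11 17 14 10)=[0, 3, 2, 16, 15, 5, 6, 11, 1, 9, 7, 17, 12, 13, 10, 4, 8, 14]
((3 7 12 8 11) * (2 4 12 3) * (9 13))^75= ((2 4 12 8 11)(3 7)(9 13))^75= (3 7)(9 13)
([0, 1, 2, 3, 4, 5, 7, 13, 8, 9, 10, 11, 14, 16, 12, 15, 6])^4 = (16)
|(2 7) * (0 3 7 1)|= |(0 3 7 2 1)|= 5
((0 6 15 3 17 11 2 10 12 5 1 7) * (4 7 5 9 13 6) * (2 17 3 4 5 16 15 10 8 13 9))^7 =((0 5 1 16 15 4 7)(2 8 13 6 10 12)(11 17))^7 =(2 8 13 6 10 12)(11 17)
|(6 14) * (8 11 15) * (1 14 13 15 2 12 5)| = |(1 14 6 13 15 8 11 2 12 5)| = 10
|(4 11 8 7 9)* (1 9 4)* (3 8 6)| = |(1 9)(3 8 7 4 11 6)| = 6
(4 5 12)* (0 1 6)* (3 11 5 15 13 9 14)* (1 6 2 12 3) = (0 6)(1 2 12 4 15 13 9 14)(3 11 5) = [6, 2, 12, 11, 15, 3, 0, 7, 8, 14, 10, 5, 4, 9, 1, 13]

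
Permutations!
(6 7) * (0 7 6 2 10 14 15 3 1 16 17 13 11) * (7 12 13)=(0 12 13 11)(1 16 17 7 2 10 14 15 3)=[12, 16, 10, 1, 4, 5, 6, 2, 8, 9, 14, 0, 13, 11, 15, 3, 17, 7]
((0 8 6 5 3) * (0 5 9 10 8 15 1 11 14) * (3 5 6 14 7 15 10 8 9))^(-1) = (0 14 8 9 10)(1 15 7 11)(3 6)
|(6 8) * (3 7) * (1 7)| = 6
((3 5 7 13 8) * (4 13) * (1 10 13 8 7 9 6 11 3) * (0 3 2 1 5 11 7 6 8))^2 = (0 11 1 13 7)(2 10 6 4 3)(5 8 9) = ((0 3 11 2 1 10 13 6 7 4)(5 9 8))^2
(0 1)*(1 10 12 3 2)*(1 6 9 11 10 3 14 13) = (0 3 2 6 9 11 10 12 14 13 1) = [3, 0, 6, 2, 4, 5, 9, 7, 8, 11, 12, 10, 14, 1, 13]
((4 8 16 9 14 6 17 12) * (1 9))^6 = (1 4 6)(8 17 9)(12 14 16)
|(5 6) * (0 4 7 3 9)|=10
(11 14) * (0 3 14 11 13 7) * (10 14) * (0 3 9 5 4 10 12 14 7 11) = (0 9 5 4 10 7 3 12 14 13 11) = [9, 1, 2, 12, 10, 4, 6, 3, 8, 5, 7, 0, 14, 11, 13]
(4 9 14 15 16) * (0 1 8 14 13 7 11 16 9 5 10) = (0 1 8 14 15 9 13 7 11 16 4 5 10) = [1, 8, 2, 3, 5, 10, 6, 11, 14, 13, 0, 16, 12, 7, 15, 9, 4]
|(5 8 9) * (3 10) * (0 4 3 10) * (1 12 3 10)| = 6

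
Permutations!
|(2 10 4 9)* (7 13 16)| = 12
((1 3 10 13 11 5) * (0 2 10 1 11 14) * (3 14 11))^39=((0 2 10 13 11 5 3 1 14))^39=(0 13 3)(1 2 11)(5 14 10)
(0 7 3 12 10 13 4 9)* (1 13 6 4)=(0 7 3 12 10 6 4 9)(1 13)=[7, 13, 2, 12, 9, 5, 4, 3, 8, 0, 6, 11, 10, 1]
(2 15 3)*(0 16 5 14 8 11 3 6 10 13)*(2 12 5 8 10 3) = (0 16 8 11 2 15 6 3 12 5 14 10 13) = [16, 1, 15, 12, 4, 14, 3, 7, 11, 9, 13, 2, 5, 0, 10, 6, 8]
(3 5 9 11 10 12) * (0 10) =(0 10 12 3 5 9 11) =[10, 1, 2, 5, 4, 9, 6, 7, 8, 11, 12, 0, 3]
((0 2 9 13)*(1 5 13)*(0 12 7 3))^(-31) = ((0 2 9 1 5 13 12 7 3))^(-31) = (0 13 2 12 9 7 1 3 5)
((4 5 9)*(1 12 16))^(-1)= (1 16 12)(4 9 5)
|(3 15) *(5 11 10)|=|(3 15)(5 11 10)|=6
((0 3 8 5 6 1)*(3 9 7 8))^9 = (0 7 5 1 9 8 6)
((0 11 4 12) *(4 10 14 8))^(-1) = ((0 11 10 14 8 4 12))^(-1) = (0 12 4 8 14 10 11)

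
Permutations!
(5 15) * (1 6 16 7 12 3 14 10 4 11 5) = (1 6 16 7 12 3 14 10 4 11 5 15) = [0, 6, 2, 14, 11, 15, 16, 12, 8, 9, 4, 5, 3, 13, 10, 1, 7]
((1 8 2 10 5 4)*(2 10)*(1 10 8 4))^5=((1 4 10 5))^5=(1 4 10 5)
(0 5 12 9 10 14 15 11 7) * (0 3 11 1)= (0 5 12 9 10 14 15 1)(3 11 7)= [5, 0, 2, 11, 4, 12, 6, 3, 8, 10, 14, 7, 9, 13, 15, 1]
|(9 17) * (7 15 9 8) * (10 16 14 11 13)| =5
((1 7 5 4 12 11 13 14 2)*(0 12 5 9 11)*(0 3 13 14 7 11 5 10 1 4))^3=(0 13 5 3 9 12 7)(1 2)(4 11)(10 14)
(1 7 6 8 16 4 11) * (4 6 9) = (1 7 9 4 11)(6 8 16) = [0, 7, 2, 3, 11, 5, 8, 9, 16, 4, 10, 1, 12, 13, 14, 15, 6]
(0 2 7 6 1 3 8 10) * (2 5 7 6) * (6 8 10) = (0 5 7 2 8 6 1 3 10) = [5, 3, 8, 10, 4, 7, 1, 2, 6, 9, 0]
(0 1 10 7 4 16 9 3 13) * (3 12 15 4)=(0 1 10 7 3 13)(4 16 9 12 15)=[1, 10, 2, 13, 16, 5, 6, 3, 8, 12, 7, 11, 15, 0, 14, 4, 9]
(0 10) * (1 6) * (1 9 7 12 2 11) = (0 10)(1 6 9 7 12 2 11) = [10, 6, 11, 3, 4, 5, 9, 12, 8, 7, 0, 1, 2]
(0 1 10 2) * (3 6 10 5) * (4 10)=(0 1 5 3 6 4 10 2)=[1, 5, 0, 6, 10, 3, 4, 7, 8, 9, 2]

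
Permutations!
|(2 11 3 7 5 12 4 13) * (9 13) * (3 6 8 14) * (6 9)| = |(2 11 9 13)(3 7 5 12 4 6 8 14)| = 8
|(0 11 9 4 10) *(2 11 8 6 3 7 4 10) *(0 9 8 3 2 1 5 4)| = |(0 3 7)(1 5 4)(2 11 8 6)(9 10)| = 12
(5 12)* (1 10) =(1 10)(5 12) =[0, 10, 2, 3, 4, 12, 6, 7, 8, 9, 1, 11, 5]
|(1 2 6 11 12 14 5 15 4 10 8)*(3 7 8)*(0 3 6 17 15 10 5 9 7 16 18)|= 28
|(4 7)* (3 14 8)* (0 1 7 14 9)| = |(0 1 7 4 14 8 3 9)| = 8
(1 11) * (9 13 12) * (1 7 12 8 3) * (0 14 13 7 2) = [14, 11, 0, 1, 4, 5, 6, 12, 3, 7, 10, 2, 9, 8, 13] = (0 14 13 8 3 1 11 2)(7 12 9)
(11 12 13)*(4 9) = [0, 1, 2, 3, 9, 5, 6, 7, 8, 4, 10, 12, 13, 11] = (4 9)(11 12 13)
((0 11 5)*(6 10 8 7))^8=(0 5 11)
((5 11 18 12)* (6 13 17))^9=((5 11 18 12)(6 13 17))^9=(5 11 18 12)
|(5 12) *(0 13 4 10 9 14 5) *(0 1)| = |(0 13 4 10 9 14 5 12 1)| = 9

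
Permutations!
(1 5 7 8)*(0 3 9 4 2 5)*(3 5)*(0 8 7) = (0 5)(1 8)(2 3 9 4) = [5, 8, 3, 9, 2, 0, 6, 7, 1, 4]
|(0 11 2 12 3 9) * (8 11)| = |(0 8 11 2 12 3 9)| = 7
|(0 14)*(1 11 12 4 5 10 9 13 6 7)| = 10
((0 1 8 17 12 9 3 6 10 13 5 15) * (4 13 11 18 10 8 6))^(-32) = (0 17 4)(1 12 13)(3 15 8)(5 6 9)(10 11 18)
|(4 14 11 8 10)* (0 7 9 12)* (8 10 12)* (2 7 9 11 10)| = 12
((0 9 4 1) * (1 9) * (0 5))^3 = (4 9)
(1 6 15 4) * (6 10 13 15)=(1 10 13 15 4)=[0, 10, 2, 3, 1, 5, 6, 7, 8, 9, 13, 11, 12, 15, 14, 4]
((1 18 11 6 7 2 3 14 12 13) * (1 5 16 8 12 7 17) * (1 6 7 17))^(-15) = ((1 18 11 7 2 3 14 17 6)(5 16 8 12 13))^(-15) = (1 7 14)(2 17 18)(3 6 11)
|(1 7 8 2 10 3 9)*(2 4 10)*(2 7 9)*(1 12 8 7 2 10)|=10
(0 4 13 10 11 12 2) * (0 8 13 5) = (0 4 5)(2 8 13 10 11 12) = [4, 1, 8, 3, 5, 0, 6, 7, 13, 9, 11, 12, 2, 10]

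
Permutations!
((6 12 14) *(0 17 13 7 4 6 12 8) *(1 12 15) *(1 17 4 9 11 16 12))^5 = (0 4 6 8)(7 14 9 15 11 17 16 13 12)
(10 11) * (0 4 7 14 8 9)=[4, 1, 2, 3, 7, 5, 6, 14, 9, 0, 11, 10, 12, 13, 8]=(0 4 7 14 8 9)(10 11)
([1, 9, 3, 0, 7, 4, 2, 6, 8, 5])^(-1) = (0 3 2 6 7 4 5 9 1)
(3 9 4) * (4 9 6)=(9)(3 6 4)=[0, 1, 2, 6, 3, 5, 4, 7, 8, 9]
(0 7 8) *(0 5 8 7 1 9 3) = (0 1 9 3)(5 8) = [1, 9, 2, 0, 4, 8, 6, 7, 5, 3]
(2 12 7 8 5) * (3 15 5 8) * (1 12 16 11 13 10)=[0, 12, 16, 15, 4, 2, 6, 3, 8, 9, 1, 13, 7, 10, 14, 5, 11]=(1 12 7 3 15 5 2 16 11 13 10)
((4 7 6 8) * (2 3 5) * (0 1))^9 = ((0 1)(2 3 5)(4 7 6 8))^9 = (0 1)(4 7 6 8)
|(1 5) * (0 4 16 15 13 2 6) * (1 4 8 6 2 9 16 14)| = |(0 8 6)(1 5 4 14)(9 16 15 13)| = 12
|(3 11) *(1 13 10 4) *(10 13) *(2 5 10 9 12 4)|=|(13)(1 9 12 4)(2 5 10)(3 11)|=12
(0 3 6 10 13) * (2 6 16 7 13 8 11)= [3, 1, 6, 16, 4, 5, 10, 13, 11, 9, 8, 2, 12, 0, 14, 15, 7]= (0 3 16 7 13)(2 6 10 8 11)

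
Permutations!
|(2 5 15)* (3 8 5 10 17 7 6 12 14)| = |(2 10 17 7 6 12 14 3 8 5 15)| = 11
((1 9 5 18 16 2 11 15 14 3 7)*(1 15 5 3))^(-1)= ((1 9 3 7 15 14)(2 11 5 18 16))^(-1)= (1 14 15 7 3 9)(2 16 18 5 11)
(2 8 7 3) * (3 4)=(2 8 7 4 3)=[0, 1, 8, 2, 3, 5, 6, 4, 7]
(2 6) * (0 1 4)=(0 1 4)(2 6)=[1, 4, 6, 3, 0, 5, 2]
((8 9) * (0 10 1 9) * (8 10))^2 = (1 10 9)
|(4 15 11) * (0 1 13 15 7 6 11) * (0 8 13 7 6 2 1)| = |(1 7 2)(4 6 11)(8 13 15)| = 3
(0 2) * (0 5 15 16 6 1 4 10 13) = [2, 4, 5, 3, 10, 15, 1, 7, 8, 9, 13, 11, 12, 0, 14, 16, 6] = (0 2 5 15 16 6 1 4 10 13)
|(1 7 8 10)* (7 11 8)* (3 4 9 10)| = |(1 11 8 3 4 9 10)| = 7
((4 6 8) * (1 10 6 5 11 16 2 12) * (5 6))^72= (1 5 16 12 10 11 2)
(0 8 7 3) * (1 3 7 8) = [1, 3, 2, 0, 4, 5, 6, 7, 8] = (8)(0 1 3)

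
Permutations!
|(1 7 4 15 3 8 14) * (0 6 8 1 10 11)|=|(0 6 8 14 10 11)(1 7 4 15 3)|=30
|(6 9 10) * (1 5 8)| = 3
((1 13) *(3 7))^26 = ((1 13)(3 7))^26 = (13)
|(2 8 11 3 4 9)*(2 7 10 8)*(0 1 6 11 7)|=|(0 1 6 11 3 4 9)(7 10 8)|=21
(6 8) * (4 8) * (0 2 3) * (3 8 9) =(0 2 8 6 4 9 3) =[2, 1, 8, 0, 9, 5, 4, 7, 6, 3]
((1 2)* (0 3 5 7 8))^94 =(0 8 7 5 3)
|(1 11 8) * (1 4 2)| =|(1 11 8 4 2)| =5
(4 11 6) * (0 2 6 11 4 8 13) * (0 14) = (0 2 6 8 13 14) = [2, 1, 6, 3, 4, 5, 8, 7, 13, 9, 10, 11, 12, 14, 0]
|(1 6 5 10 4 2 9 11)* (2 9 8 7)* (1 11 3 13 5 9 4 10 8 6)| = 8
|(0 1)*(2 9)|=|(0 1)(2 9)|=2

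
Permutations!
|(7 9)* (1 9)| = |(1 9 7)| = 3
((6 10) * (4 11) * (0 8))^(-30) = (11)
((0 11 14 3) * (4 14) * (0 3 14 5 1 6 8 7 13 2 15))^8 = ((0 11 4 5 1 6 8 7 13 2 15))^8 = (0 13 6 4 15 7 1 11 2 8 5)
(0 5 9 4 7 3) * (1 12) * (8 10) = (0 5 9 4 7 3)(1 12)(8 10) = [5, 12, 2, 0, 7, 9, 6, 3, 10, 4, 8, 11, 1]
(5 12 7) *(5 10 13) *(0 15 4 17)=(0 15 4 17)(5 12 7 10 13)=[15, 1, 2, 3, 17, 12, 6, 10, 8, 9, 13, 11, 7, 5, 14, 4, 16, 0]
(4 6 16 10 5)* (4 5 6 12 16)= (4 12 16 10 6)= [0, 1, 2, 3, 12, 5, 4, 7, 8, 9, 6, 11, 16, 13, 14, 15, 10]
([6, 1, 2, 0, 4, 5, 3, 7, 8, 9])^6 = [0, 1, 2, 3, 4, 5, 6, 7, 8, 9]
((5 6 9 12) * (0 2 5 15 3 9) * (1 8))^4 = ((0 2 5 6)(1 8)(3 9 12 15))^4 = (15)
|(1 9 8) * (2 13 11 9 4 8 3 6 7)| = 21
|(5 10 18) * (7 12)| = |(5 10 18)(7 12)| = 6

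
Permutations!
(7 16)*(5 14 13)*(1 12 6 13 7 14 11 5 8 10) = (1 12 6 13 8 10)(5 11)(7 16 14) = [0, 12, 2, 3, 4, 11, 13, 16, 10, 9, 1, 5, 6, 8, 7, 15, 14]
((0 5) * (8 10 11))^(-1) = (0 5)(8 11 10)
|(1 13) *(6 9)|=2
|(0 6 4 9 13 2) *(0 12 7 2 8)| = 6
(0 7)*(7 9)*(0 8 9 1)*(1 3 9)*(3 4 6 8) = [4, 0, 2, 9, 6, 5, 8, 3, 1, 7] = (0 4 6 8 1)(3 9 7)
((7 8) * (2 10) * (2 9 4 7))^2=(2 9 7)(4 8 10)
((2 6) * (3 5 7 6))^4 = (2 6 7 5 3) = ((2 3 5 7 6))^4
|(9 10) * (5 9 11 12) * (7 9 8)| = |(5 8 7 9 10 11 12)| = 7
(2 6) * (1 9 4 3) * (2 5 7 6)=[0, 9, 2, 1, 3, 7, 5, 6, 8, 4]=(1 9 4 3)(5 7 6)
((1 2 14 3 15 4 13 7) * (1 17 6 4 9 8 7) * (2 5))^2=((1 5 2 14 3 15 9 8 7 17 6 4 13))^2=(1 2 3 9 7 6 13 5 14 15 8 17 4)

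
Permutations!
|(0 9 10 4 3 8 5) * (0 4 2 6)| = 20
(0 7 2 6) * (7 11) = [11, 1, 6, 3, 4, 5, 0, 2, 8, 9, 10, 7] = (0 11 7 2 6)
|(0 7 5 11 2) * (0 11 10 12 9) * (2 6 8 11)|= |(0 7 5 10 12 9)(6 8 11)|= 6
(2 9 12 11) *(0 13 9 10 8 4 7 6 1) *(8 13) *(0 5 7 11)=(0 8 4 11 2 10 13 9 12)(1 5 7 6)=[8, 5, 10, 3, 11, 7, 1, 6, 4, 12, 13, 2, 0, 9]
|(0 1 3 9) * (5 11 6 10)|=|(0 1 3 9)(5 11 6 10)|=4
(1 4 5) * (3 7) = (1 4 5)(3 7) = [0, 4, 2, 7, 5, 1, 6, 3]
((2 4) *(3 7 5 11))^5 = (2 4)(3 7 5 11)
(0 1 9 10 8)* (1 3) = (0 3 1 9 10 8) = [3, 9, 2, 1, 4, 5, 6, 7, 0, 10, 8]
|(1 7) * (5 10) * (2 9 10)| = |(1 7)(2 9 10 5)| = 4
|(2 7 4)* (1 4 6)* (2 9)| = 6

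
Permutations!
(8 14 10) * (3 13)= [0, 1, 2, 13, 4, 5, 6, 7, 14, 9, 8, 11, 12, 3, 10]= (3 13)(8 14 10)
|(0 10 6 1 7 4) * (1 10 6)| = |(0 6 10 1 7 4)| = 6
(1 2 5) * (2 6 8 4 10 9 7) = (1 6 8 4 10 9 7 2 5) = [0, 6, 5, 3, 10, 1, 8, 2, 4, 7, 9]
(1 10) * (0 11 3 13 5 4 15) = (0 11 3 13 5 4 15)(1 10) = [11, 10, 2, 13, 15, 4, 6, 7, 8, 9, 1, 3, 12, 5, 14, 0]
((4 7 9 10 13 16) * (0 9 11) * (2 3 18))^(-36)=(18)(0 16)(4 9)(7 10)(11 13)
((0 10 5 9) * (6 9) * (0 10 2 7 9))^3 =(0 9 6 7 5 2 10)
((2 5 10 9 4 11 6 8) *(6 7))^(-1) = (2 8 6 7 11 4 9 10 5)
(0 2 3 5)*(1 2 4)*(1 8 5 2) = [4, 1, 3, 2, 8, 0, 6, 7, 5] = (0 4 8 5)(2 3)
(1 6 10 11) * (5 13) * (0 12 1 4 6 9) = (0 12 1 9)(4 6 10 11)(5 13) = [12, 9, 2, 3, 6, 13, 10, 7, 8, 0, 11, 4, 1, 5]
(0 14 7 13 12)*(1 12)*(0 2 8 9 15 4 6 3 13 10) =(0 14 7 10)(1 12 2 8 9 15 4 6 3 13) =[14, 12, 8, 13, 6, 5, 3, 10, 9, 15, 0, 11, 2, 1, 7, 4]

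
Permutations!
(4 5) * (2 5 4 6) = [0, 1, 5, 3, 4, 6, 2] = (2 5 6)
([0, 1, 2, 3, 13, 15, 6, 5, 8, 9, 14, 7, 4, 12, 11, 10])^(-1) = (4 12 13)(5 7 11 14 10 15)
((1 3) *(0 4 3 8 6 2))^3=((0 4 3 1 8 6 2))^3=(0 1 2 3 6 4 8)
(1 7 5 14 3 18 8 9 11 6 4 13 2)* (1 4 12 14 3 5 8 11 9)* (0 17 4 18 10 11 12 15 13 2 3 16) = (0 17 4 2 18 12 14 5 16)(1 7 8)(3 10 11 6 15 13) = [17, 7, 18, 10, 2, 16, 15, 8, 1, 9, 11, 6, 14, 3, 5, 13, 0, 4, 12]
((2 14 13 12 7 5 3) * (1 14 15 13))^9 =((1 14)(2 15 13 12 7 5 3))^9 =(1 14)(2 13 7 3 15 12 5)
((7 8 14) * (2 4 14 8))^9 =((2 4 14 7))^9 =(2 4 14 7)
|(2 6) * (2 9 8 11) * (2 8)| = 6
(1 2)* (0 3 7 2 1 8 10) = (0 3 7 2 8 10) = [3, 1, 8, 7, 4, 5, 6, 2, 10, 9, 0]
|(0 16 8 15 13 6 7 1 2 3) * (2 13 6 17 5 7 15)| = |(0 16 8 2 3)(1 13 17 5 7)(6 15)| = 10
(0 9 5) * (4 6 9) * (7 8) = (0 4 6 9 5)(7 8) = [4, 1, 2, 3, 6, 0, 9, 8, 7, 5]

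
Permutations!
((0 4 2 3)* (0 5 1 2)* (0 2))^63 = (0 3)(1 2)(4 5)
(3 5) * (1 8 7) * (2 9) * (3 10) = (1 8 7)(2 9)(3 5 10) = [0, 8, 9, 5, 4, 10, 6, 1, 7, 2, 3]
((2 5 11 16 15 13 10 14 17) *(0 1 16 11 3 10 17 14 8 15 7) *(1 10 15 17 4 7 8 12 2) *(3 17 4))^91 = ((0 10 12 2 5 17 1 16 8 4 7)(3 15 13))^91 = (0 2 1 4 10 5 16 7 12 17 8)(3 15 13)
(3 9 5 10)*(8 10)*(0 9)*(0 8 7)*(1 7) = (0 9 5 1 7)(3 8 10) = [9, 7, 2, 8, 4, 1, 6, 0, 10, 5, 3]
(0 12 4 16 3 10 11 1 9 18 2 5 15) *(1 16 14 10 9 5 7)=(0 12 4 14 10 11 16 3 9 18 2 7 1 5 15)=[12, 5, 7, 9, 14, 15, 6, 1, 8, 18, 11, 16, 4, 13, 10, 0, 3, 17, 2]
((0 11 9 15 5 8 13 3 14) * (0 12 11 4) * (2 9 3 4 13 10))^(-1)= ((0 13 4)(2 9 15 5 8 10)(3 14 12 11))^(-1)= (0 4 13)(2 10 8 5 15 9)(3 11 12 14)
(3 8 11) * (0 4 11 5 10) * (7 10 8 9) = (0 4 11 3 9 7 10)(5 8) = [4, 1, 2, 9, 11, 8, 6, 10, 5, 7, 0, 3]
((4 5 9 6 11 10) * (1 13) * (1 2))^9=(13)(4 6)(5 11)(9 10)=((1 13 2)(4 5 9 6 11 10))^9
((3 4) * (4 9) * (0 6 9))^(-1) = ((0 6 9 4 3))^(-1) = (0 3 4 9 6)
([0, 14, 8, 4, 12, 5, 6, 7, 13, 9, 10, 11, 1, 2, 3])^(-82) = (1 4 14 12 3)(2 13 8)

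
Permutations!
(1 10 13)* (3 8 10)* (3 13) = [0, 13, 2, 8, 4, 5, 6, 7, 10, 9, 3, 11, 12, 1] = (1 13)(3 8 10)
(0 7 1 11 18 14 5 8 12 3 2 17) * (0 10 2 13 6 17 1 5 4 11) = (0 7 5 8 12 3 13 6 17 10 2 1)(4 11 18 14) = [7, 0, 1, 13, 11, 8, 17, 5, 12, 9, 2, 18, 3, 6, 4, 15, 16, 10, 14]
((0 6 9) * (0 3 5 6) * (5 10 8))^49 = ((3 10 8 5 6 9))^49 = (3 10 8 5 6 9)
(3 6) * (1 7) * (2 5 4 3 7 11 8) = (1 11 8 2 5 4 3 6 7) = [0, 11, 5, 6, 3, 4, 7, 1, 2, 9, 10, 8]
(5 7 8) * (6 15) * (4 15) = (4 15 6)(5 7 8) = [0, 1, 2, 3, 15, 7, 4, 8, 5, 9, 10, 11, 12, 13, 14, 6]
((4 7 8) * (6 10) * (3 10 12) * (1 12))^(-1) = ((1 12 3 10 6)(4 7 8))^(-1) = (1 6 10 3 12)(4 8 7)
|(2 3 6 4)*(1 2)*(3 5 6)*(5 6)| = 4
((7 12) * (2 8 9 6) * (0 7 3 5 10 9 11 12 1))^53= (0 1 7)(2 6 9 10 5 3 12 11 8)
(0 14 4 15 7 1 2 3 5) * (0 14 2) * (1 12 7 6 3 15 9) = [2, 0, 15, 5, 9, 14, 3, 12, 8, 1, 10, 11, 7, 13, 4, 6] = (0 2 15 6 3 5 14 4 9 1)(7 12)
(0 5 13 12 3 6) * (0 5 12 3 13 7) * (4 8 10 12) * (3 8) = (0 4 3 6 5 7)(8 10 12 13) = [4, 1, 2, 6, 3, 7, 5, 0, 10, 9, 12, 11, 13, 8]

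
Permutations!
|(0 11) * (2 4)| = 2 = |(0 11)(2 4)|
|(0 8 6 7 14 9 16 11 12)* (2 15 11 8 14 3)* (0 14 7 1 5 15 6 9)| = 33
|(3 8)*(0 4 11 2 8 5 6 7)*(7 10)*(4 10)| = |(0 10 7)(2 8 3 5 6 4 11)| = 21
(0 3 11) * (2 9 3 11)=(0 11)(2 9 3)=[11, 1, 9, 2, 4, 5, 6, 7, 8, 3, 10, 0]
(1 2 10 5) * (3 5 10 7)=(10)(1 2 7 3 5)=[0, 2, 7, 5, 4, 1, 6, 3, 8, 9, 10]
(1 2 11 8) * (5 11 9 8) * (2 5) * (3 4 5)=(1 3 4 5 11 2 9 8)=[0, 3, 9, 4, 5, 11, 6, 7, 1, 8, 10, 2]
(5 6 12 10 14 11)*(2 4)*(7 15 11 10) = (2 4)(5 6 12 7 15 11)(10 14) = [0, 1, 4, 3, 2, 6, 12, 15, 8, 9, 14, 5, 7, 13, 10, 11]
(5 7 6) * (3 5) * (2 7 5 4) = (2 7 6 3 4) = [0, 1, 7, 4, 2, 5, 3, 6]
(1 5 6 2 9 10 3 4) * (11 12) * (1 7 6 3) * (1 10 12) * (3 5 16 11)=(1 16 11)(2 9 12 3 4 7 6)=[0, 16, 9, 4, 7, 5, 2, 6, 8, 12, 10, 1, 3, 13, 14, 15, 11]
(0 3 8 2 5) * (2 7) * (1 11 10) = (0 3 8 7 2 5)(1 11 10) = [3, 11, 5, 8, 4, 0, 6, 2, 7, 9, 1, 10]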